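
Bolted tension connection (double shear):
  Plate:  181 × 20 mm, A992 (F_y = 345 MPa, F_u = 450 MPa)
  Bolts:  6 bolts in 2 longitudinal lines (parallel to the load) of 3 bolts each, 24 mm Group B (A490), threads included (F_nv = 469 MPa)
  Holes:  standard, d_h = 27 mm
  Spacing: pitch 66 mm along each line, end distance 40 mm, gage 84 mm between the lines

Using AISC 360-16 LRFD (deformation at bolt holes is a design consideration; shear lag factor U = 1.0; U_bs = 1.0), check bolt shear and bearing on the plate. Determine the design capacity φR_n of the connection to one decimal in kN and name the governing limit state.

Bolt shear: A_b = π(24)²/4 = 452.39 mm². φR_n = 0.75 × 469 × 452.39 × 6 × 2 = 1909.5 kN.
Bearing (20 mm plate, F_u = 450 MPa): end bolts L_c = 40 − 27/2 = 26.5, R_n = min(1.2×26.5×20×450, 2.4×24×20×450) = 286.2 kN/bolt; interior L_c = 66 − 27 = 39, R_n = 421.2 kN/bolt. φR_n = 0.75 × (2×286.2 + 4×421.2) = 1692.9 kN.
Governing: min(1909.5, 1692.9) = 1692.9 kN → bearing.

1692.9 kN (bearing governs)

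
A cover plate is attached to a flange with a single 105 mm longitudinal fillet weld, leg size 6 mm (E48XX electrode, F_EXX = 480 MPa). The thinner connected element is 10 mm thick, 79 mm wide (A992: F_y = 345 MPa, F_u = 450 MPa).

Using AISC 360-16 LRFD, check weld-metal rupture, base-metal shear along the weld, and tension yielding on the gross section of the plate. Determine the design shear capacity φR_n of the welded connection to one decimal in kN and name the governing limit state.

96.2 kN (weld metal governs)

Weld metal: throat = 0.707×6 = 4.242 mm, L = 105 mm. φR_n = 0.75 × 0.6 × 480 × 4.242 × 105 = 96.2 kN.
Base metal shear (10 mm plate): yield φR_n = 1.0×0.6×345×10×105 = 217.4 kN; rupture φR_n = 0.75×0.6×450×10×105 = 212.6 kN; take 212.6 kN (rupture).
Tension yield (gross): A_g = 79×10 = 790 mm². φR_n = 0.90 × 345 × 790 = 245.3 kN.
Governing: min(96.2, 212.6, 245.3) = 96.2 kN → weld metal.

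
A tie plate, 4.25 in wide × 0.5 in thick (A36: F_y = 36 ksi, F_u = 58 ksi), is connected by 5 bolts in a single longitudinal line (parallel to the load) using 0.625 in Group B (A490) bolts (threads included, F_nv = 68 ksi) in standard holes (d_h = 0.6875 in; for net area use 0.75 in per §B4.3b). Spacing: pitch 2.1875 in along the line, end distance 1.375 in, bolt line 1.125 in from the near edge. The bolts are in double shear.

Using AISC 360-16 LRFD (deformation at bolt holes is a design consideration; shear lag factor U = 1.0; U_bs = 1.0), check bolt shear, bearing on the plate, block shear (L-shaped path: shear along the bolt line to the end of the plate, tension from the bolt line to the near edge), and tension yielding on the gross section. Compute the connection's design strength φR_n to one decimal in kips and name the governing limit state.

68.9 kips (gross-section yield governs)

Bolt shear: A_b = π(0.625)²/4 = 0.3068 in². φR_n = 0.75 × 68 × 0.3068 × 5 × 2 = 156.5 kips.
Bearing (0.5 in plate, F_u = 58 ksi): end bolts L_c = 1.375 − 0.6875/2 = 1.03125, R_n = min(1.2×1.03125×0.5×58, 2.4×0.625×0.5×58) = 35.888 kips/bolt; interior L_c = 2.1875 − 0.6875 = 1.5, R_n = 43.5 kips/bolt. φR_n = 0.75 × (1×35.888 + 4×43.5) = 157.4 kips.
Block shear: shear path 1×[1.375+4×2.1875] = 1×10.125 in, A_gv = 5.0625, A_nv = 1×(10.125 − 4.5×0.75)×0.5 = 3.375 in²; tension to near edge: (1.125 − 0.5×0.75)×0.5 = 0.375 in². R_n = min(0.6×58×3.375, 0.6×36×5.0625) + 1.0×58×0.375 = min(117.45, 109.35) + 21.75 = 131.1 kips. φR_n = 0.75 × 131.1 = 98.3 kips.
Tension yield (gross): A_g = 4.25×0.5 = 2.125 in². φR_n = 0.90 × 36 × 2.125 = 68.9 kips.
Governing: min(156.5, 157.4, 98.3, 68.9) = 68.9 kips → gross-section yield.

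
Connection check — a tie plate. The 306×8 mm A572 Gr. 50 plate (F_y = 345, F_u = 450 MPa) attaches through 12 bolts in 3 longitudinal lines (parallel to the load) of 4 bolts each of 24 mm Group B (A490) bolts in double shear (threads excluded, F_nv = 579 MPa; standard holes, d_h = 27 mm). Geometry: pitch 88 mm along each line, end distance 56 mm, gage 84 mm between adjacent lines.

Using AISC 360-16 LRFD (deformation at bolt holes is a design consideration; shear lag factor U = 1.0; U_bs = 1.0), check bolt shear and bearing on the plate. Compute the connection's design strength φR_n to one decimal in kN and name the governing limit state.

Bolt shear: A_b = π(24)²/4 = 452.39 mm². φR_n = 0.75 × 579 × 452.39 × 12 × 2 = 4714.8 kN.
Bearing (8 mm plate, F_u = 450 MPa): end bolts L_c = 56 − 27/2 = 42.5, R_n = min(1.2×42.5×8×450, 2.4×24×8×450) = 183.6 kN/bolt; interior L_c = 88 − 27 = 61, R_n = 207.36 kN/bolt. φR_n = 0.75 × (3×183.6 + 9×207.36) = 1812.8 kN.
Governing: min(4714.8, 1812.8) = 1812.8 kN → bearing.

1812.8 kN (bearing governs)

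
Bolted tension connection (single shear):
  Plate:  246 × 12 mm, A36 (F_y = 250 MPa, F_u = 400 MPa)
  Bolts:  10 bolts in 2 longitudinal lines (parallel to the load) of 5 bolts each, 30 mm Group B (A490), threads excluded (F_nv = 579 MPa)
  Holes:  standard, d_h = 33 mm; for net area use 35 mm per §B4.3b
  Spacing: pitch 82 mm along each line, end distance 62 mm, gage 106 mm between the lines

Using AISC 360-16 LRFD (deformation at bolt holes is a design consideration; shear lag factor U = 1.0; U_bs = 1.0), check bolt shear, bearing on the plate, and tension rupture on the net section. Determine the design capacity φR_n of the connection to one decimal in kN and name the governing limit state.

633.6 kN (net-section rupture governs)

Bolt shear: A_b = π(30)²/4 = 706.86 mm². φR_n = 0.75 × 579 × 706.86 × 10 × 1 = 3069.5 kN.
Bearing (12 mm plate, F_u = 400 MPa): end bolts L_c = 62 − 33/2 = 45.5, R_n = min(1.2×45.5×12×400, 2.4×30×12×400) = 262.08 kN/bolt; interior L_c = 82 − 33 = 49, R_n = 282.24 kN/bolt. φR_n = 0.75 × (2×262.08 + 8×282.24) = 2086.6 kN.
Tension rupture (net): A_n = (246 − 2×35)×12 = 2112 mm² (U = 1.0, A_e = A_n). φR_n = 0.75 × 400 × 2112 = 633.6 kN.
Governing: min(3069.5, 2086.6, 633.6) = 633.6 kN → net-section rupture.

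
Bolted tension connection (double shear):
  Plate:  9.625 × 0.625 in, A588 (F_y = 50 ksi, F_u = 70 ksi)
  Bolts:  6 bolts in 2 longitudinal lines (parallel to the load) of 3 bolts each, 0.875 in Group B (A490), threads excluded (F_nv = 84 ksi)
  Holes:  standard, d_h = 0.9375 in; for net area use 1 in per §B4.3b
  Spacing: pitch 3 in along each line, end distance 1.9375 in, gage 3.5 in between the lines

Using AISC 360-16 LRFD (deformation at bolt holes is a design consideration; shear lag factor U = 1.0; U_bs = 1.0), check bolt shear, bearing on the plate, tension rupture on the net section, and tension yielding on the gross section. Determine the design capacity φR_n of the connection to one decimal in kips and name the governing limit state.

Bolt shear: A_b = π(0.875)²/4 = 0.60132 in². φR_n = 0.75 × 84 × 0.60132 × 6 × 2 = 454.6 kips.
Bearing (0.625 in plate, F_u = 70 ksi): end bolts L_c = 1.9375 − 0.9375/2 = 1.46875, R_n = min(1.2×1.46875×0.625×70, 2.4×0.875×0.625×70) = 77.109 kips/bolt; interior L_c = 3 − 0.9375 = 2.0625, R_n = 91.875 kips/bolt. φR_n = 0.75 × (2×77.109 + 4×91.875) = 391.3 kips.
Tension rupture (net): A_n = (9.625 − 2×1)×0.625 = 4.7656 in² (U = 1.0, A_e = A_n). φR_n = 0.75 × 70 × 4.7656 = 250.2 kips.
Tension yield (gross): A_g = 9.625×0.625 = 6.0156 in². φR_n = 0.90 × 50 × 6.0156 = 270.7 kips.
Governing: min(454.6, 391.3, 250.2, 270.7) = 250.2 kips → net-section rupture.

250.2 kips (net-section rupture governs)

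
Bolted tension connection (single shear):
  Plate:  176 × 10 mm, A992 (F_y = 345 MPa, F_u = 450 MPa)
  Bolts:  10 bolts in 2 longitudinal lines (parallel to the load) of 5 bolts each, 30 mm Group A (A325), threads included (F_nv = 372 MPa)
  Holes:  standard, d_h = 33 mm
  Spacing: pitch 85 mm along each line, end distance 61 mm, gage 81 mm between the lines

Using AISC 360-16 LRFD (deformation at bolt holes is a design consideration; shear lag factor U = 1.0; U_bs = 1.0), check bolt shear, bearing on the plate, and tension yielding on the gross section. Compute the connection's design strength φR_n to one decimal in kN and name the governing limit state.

Bolt shear: A_b = π(30)²/4 = 706.86 mm². φR_n = 0.75 × 372 × 706.86 × 10 × 1 = 1972.1 kN.
Bearing (10 mm plate, F_u = 450 MPa): end bolts L_c = 61 − 33/2 = 44.5, R_n = min(1.2×44.5×10×450, 2.4×30×10×450) = 240.3 kN/bolt; interior L_c = 85 − 33 = 52, R_n = 280.8 kN/bolt. φR_n = 0.75 × (2×240.3 + 8×280.8) = 2045.3 kN.
Tension yield (gross): A_g = 176×10 = 1760 mm². φR_n = 0.90 × 345 × 1760 = 546.5 kN.
Governing: min(1972.1, 2045.3, 546.5) = 546.5 kN → gross-section yield.

546.5 kN (gross-section yield governs)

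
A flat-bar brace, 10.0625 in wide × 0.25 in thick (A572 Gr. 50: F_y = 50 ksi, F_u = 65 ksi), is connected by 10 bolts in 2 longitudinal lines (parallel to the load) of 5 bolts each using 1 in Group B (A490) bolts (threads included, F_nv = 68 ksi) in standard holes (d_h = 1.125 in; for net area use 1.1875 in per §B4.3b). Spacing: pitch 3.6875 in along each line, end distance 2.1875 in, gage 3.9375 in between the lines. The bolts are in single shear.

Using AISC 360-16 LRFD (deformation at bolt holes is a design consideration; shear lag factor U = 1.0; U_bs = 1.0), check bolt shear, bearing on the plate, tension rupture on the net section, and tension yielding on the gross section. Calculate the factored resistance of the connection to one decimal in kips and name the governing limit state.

Bolt shear: A_b = π(1)²/4 = 0.7854 in². φR_n = 0.75 × 68 × 0.7854 × 10 × 1 = 400.6 kips.
Bearing (0.25 in plate, F_u = 65 ksi): end bolts L_c = 2.1875 − 1.125/2 = 1.625, R_n = min(1.2×1.625×0.25×65, 2.4×1×0.25×65) = 31.688 kips/bolt; interior L_c = 3.6875 − 1.125 = 2.5625, R_n = 39 kips/bolt. φR_n = 0.75 × (2×31.688 + 8×39) = 281.5 kips.
Tension rupture (net): A_n = (10.0625 − 2×1.1875)×0.25 = 1.9219 in² (U = 1.0, A_e = A_n). φR_n = 0.75 × 65 × 1.9219 = 93.7 kips.
Tension yield (gross): A_g = 10.0625×0.25 = 2.5156 in². φR_n = 0.90 × 50 × 2.5156 = 113.2 kips.
Governing: min(400.6, 281.5, 93.7, 113.2) = 93.7 kips → net-section rupture.

93.7 kips (net-section rupture governs)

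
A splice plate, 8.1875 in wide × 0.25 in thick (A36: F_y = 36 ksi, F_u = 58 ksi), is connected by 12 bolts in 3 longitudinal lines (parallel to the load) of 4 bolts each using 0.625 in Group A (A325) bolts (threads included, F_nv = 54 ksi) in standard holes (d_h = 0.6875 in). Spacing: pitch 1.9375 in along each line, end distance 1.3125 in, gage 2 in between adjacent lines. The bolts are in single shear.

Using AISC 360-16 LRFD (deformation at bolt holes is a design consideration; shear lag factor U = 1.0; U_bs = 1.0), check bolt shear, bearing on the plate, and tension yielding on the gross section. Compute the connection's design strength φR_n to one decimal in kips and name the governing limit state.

Bolt shear: A_b = π(0.625)²/4 = 0.3068 in². φR_n = 0.75 × 54 × 0.3068 × 12 × 1 = 149.1 kips.
Bearing (0.25 in plate, F_u = 58 ksi): end bolts L_c = 1.3125 − 0.6875/2 = 0.96875, R_n = min(1.2×0.96875×0.25×58, 2.4×0.625×0.25×58) = 16.856 kips/bolt; interior L_c = 1.9375 − 0.6875 = 1.25, R_n = 21.75 kips/bolt. φR_n = 0.75 × (3×16.856 + 9×21.75) = 184.7 kips.
Tension yield (gross): A_g = 8.1875×0.25 = 2.0469 in². φR_n = 0.90 × 36 × 2.0469 = 66.3 kips.
Governing: min(149.1, 184.7, 66.3) = 66.3 kips → gross-section yield.

66.3 kips (gross-section yield governs)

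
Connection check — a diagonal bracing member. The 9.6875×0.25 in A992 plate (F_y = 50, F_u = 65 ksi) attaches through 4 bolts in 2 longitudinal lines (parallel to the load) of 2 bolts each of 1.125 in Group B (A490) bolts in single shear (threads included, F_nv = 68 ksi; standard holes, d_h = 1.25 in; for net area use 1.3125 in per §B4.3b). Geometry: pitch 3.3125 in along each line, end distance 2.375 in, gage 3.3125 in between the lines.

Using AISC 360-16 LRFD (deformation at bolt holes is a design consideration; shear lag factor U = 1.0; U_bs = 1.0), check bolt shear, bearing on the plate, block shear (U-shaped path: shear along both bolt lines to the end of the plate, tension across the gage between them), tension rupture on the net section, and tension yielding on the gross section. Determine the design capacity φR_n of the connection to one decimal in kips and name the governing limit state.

78.8 kips (block shear governs)

Bolt shear: A_b = π(1.125)²/4 = 0.99402 in². φR_n = 0.75 × 68 × 0.99402 × 4 × 1 = 202.8 kips.
Bearing (0.25 in plate, F_u = 65 ksi): end bolts L_c = 2.375 − 1.25/2 = 1.75, R_n = min(1.2×1.75×0.25×65, 2.4×1.125×0.25×65) = 34.125 kips/bolt; interior L_c = 3.3125 − 1.25 = 2.0625, R_n = 40.219 kips/bolt. φR_n = 0.75 × (2×34.125 + 2×40.219) = 111.5 kips.
Block shear: shear path 2×[2.375+1×3.3125] = 2×5.6875 in, A_gv = 2.8438, A_nv = 2×(5.6875 − 1.5×1.3125)×0.25 = 1.8594 in²; tension across gage: (3.3125 − 1×1.3125)×0.25 = 0.5 in². R_n = min(0.6×65×1.8594, 0.6×50×2.8438) + 1.0×65×0.5 = min(72.517, 85.314) + 32.5 = 105.02 kips. φR_n = 0.75 × 105.02 = 78.8 kips.
Tension rupture (net): A_n = (9.6875 − 2×1.3125)×0.25 = 1.7656 in² (U = 1.0, A_e = A_n). φR_n = 0.75 × 65 × 1.7656 = 86.1 kips.
Tension yield (gross): A_g = 9.6875×0.25 = 2.4219 in². φR_n = 0.90 × 50 × 2.4219 = 109.0 kips.
Governing: min(202.8, 111.5, 78.8, 86.1, 109.0) = 78.8 kips → block shear.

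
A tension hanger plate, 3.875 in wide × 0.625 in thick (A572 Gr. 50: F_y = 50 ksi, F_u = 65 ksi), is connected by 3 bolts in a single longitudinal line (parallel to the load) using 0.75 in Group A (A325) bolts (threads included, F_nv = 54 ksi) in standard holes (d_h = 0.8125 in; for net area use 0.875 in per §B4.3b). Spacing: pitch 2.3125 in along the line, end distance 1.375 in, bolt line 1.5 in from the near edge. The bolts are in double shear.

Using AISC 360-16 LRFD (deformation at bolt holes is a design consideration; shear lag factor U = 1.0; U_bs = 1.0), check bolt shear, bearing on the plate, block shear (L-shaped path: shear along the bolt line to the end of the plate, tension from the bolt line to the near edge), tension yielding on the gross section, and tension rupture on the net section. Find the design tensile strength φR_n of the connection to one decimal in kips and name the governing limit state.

Bolt shear: A_b = π(0.75)²/4 = 0.44179 in². φR_n = 0.75 × 54 × 0.44179 × 3 × 2 = 107.4 kips.
Bearing (0.625 in plate, F_u = 65 ksi): end bolts L_c = 1.375 − 0.8125/2 = 0.96875, R_n = min(1.2×0.96875×0.625×65, 2.4×0.75×0.625×65) = 47.227 kips/bolt; interior L_c = 2.3125 − 0.8125 = 1.5, R_n = 73.125 kips/bolt. φR_n = 0.75 × (1×47.227 + 2×73.125) = 145.1 kips.
Block shear: shear path 1×[1.375+2×2.3125] = 1×6 in, A_gv = 3.75, A_nv = 1×(6 − 2.5×0.875)×0.625 = 2.3828 in²; tension to near edge: (1.5 − 0.5×0.875)×0.625 = 0.66406 in². R_n = min(0.6×65×2.3828, 0.6×50×3.75) + 1.0×65×0.66406 = min(92.929, 112.5) + 43.164 = 136.09 kips. φR_n = 0.75 × 136.09 = 102.1 kips.
Tension yield (gross): A_g = 3.875×0.625 = 2.4219 in². φR_n = 0.90 × 50 × 2.4219 = 109.0 kips.
Tension rupture (net): A_n = (3.875 − 1×0.875)×0.625 = 1.875 in² (U = 1.0, A_e = A_n). φR_n = 0.75 × 65 × 1.875 = 91.4 kips.
Governing: min(107.4, 145.1, 102.1, 109.0, 91.4) = 91.4 kips → net-section rupture.

91.4 kips (net-section rupture governs)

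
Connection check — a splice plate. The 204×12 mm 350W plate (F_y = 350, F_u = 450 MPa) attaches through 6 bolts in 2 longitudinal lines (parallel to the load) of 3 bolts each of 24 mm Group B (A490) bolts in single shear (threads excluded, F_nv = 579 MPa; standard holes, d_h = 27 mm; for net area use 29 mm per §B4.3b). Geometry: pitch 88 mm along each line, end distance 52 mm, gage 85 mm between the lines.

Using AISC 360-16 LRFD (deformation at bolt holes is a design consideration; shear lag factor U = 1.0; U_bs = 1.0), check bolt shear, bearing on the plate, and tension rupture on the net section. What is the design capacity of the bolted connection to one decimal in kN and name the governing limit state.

591.3 kN (net-section rupture governs)

Bolt shear: A_b = π(24)²/4 = 452.39 mm². φR_n = 0.75 × 579 × 452.39 × 6 × 1 = 1178.7 kN.
Bearing (12 mm plate, F_u = 450 MPa): end bolts L_c = 52 − 27/2 = 38.5, R_n = min(1.2×38.5×12×450, 2.4×24×12×450) = 249.48 kN/bolt; interior L_c = 88 − 27 = 61, R_n = 311.04 kN/bolt. φR_n = 0.75 × (2×249.48 + 4×311.04) = 1307.3 kN.
Tension rupture (net): A_n = (204 − 2×29)×12 = 1752 mm² (U = 1.0, A_e = A_n). φR_n = 0.75 × 450 × 1752 = 591.3 kN.
Governing: min(1178.7, 1307.3, 591.3) = 591.3 kN → net-section rupture.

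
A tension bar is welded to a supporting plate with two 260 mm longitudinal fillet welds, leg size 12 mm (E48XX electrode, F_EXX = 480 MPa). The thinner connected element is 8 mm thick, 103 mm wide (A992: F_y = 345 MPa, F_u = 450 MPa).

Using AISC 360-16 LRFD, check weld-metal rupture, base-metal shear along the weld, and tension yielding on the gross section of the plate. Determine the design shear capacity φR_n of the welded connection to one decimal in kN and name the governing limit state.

255.9 kN (gross-section yield governs)

Weld metal: throat = 0.707×12 = 8.484 mm, L = 2×260 = 520 mm. φR_n = 0.75 × 0.6 × 480 × 8.484 × 520 = 952.9 kN.
Base metal shear (8 mm plate): yield φR_n = 1.0×0.6×345×8×520 = 861.1 kN; rupture φR_n = 0.75×0.6×450×8×520 = 842.4 kN; take 842.4 kN (rupture).
Tension yield (gross): A_g = 103×8 = 824 mm². φR_n = 0.90 × 345 × 824 = 255.9 kN.
Governing: min(952.9, 842.4, 255.9) = 255.9 kN → gross-section yield.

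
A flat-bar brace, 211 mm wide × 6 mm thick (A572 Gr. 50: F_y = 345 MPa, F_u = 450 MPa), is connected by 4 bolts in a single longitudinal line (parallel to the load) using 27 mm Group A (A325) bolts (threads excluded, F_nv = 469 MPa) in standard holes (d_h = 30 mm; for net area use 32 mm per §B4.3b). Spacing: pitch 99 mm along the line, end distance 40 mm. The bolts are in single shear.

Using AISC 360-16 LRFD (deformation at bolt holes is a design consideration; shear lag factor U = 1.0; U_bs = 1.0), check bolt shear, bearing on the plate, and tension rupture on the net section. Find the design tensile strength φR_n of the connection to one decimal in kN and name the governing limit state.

Bolt shear: A_b = π(27)²/4 = 572.56 mm². φR_n = 0.75 × 469 × 572.56 × 4 × 1 = 805.6 kN.
Bearing (6 mm plate, F_u = 450 MPa): end bolts L_c = 40 − 30/2 = 25, R_n = min(1.2×25×6×450, 2.4×27×6×450) = 81 kN/bolt; interior L_c = 99 − 30 = 69, R_n = 174.96 kN/bolt. φR_n = 0.75 × (1×81 + 3×174.96) = 454.4 kN.
Tension rupture (net): A_n = (211 − 1×32)×6 = 1074 mm² (U = 1.0, A_e = A_n). φR_n = 0.75 × 450 × 1074 = 362.5 kN.
Governing: min(805.6, 454.4, 362.5) = 362.5 kN → net-section rupture.

362.5 kN (net-section rupture governs)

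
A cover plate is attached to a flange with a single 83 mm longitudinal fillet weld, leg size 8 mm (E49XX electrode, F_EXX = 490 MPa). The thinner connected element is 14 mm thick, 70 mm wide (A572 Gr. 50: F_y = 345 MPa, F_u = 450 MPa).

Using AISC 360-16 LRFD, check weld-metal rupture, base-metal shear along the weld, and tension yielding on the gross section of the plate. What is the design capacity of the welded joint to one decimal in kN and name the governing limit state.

Weld metal: throat = 0.707×8 = 5.656 mm, L = 83 mm. φR_n = 0.75 × 0.6 × 490 × 5.656 × 83 = 103.5 kN.
Base metal shear (14 mm plate): yield φR_n = 1.0×0.6×345×14×83 = 240.5 kN; rupture φR_n = 0.75×0.6×450×14×83 = 235.3 kN; take 235.3 kN (rupture).
Tension yield (gross): A_g = 70×14 = 980 mm². φR_n = 0.90 × 345 × 980 = 304.3 kN.
Governing: min(103.5, 235.3, 304.3) = 103.5 kN → weld metal.

103.5 kN (weld metal governs)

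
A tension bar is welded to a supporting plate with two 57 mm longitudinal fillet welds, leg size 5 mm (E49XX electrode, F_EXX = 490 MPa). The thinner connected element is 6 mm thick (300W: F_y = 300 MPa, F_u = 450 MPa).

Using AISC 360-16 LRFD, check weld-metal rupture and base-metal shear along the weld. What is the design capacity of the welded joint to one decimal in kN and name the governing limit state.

88.9 kN (weld metal governs)

Weld metal: throat = 0.707×5 = 3.535 mm, L = 2×57 = 114 mm. φR_n = 0.75 × 0.6 × 490 × 3.535 × 114 = 88.9 kN.
Base metal shear (6 mm plate): yield φR_n = 1.0×0.6×300×6×114 = 123.1 kN; rupture φR_n = 0.75×0.6×450×6×114 = 138.5 kN; take 123.1 kN (yield).
Governing: min(88.9, 123.1) = 88.9 kN → weld metal.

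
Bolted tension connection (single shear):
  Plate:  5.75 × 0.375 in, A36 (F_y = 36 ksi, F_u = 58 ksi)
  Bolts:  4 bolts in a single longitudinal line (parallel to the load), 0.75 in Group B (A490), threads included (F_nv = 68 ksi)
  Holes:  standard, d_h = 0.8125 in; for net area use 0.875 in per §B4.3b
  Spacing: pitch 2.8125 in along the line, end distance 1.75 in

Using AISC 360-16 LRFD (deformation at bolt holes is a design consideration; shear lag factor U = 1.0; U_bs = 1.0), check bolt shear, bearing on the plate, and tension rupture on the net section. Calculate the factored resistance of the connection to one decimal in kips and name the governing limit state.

79.5 kips (net-section rupture governs)

Bolt shear: A_b = π(0.75)²/4 = 0.44179 in². φR_n = 0.75 × 68 × 0.44179 × 4 × 1 = 90.1 kips.
Bearing (0.375 in plate, F_u = 58 ksi): end bolts L_c = 1.75 − 0.8125/2 = 1.34375, R_n = min(1.2×1.34375×0.375×58, 2.4×0.75×0.375×58) = 35.072 kips/bolt; interior L_c = 2.8125 − 0.8125 = 2, R_n = 39.15 kips/bolt. φR_n = 0.75 × (1×35.072 + 3×39.15) = 114.4 kips.
Tension rupture (net): A_n = (5.75 − 1×0.875)×0.375 = 1.8281 in² (U = 1.0, A_e = A_n). φR_n = 0.75 × 58 × 1.8281 = 79.5 kips.
Governing: min(90.1, 114.4, 79.5) = 79.5 kips → net-section rupture.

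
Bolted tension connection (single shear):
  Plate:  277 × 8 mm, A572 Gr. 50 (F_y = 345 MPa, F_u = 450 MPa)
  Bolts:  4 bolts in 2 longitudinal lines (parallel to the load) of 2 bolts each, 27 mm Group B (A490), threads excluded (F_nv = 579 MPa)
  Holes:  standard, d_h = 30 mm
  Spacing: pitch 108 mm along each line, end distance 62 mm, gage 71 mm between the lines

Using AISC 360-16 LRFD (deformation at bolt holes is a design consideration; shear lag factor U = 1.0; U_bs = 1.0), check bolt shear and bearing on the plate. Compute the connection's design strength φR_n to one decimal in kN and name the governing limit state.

654.5 kN (bearing governs)

Bolt shear: A_b = π(27)²/4 = 572.56 mm². φR_n = 0.75 × 579 × 572.56 × 4 × 1 = 994.5 kN.
Bearing (8 mm plate, F_u = 450 MPa): end bolts L_c = 62 − 30/2 = 47, R_n = min(1.2×47×8×450, 2.4×27×8×450) = 203.04 kN/bolt; interior L_c = 108 − 30 = 78, R_n = 233.28 kN/bolt. φR_n = 0.75 × (2×203.04 + 2×233.28) = 654.5 kN.
Governing: min(994.5, 654.5) = 654.5 kN → bearing.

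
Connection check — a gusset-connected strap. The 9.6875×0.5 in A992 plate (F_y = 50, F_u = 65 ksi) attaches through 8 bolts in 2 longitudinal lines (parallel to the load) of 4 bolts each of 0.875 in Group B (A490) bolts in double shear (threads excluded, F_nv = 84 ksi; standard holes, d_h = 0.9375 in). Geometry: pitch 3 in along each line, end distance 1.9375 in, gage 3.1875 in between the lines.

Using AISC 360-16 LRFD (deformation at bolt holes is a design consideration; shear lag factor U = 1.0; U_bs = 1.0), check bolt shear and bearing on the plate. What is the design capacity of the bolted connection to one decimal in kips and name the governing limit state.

393.0 kips (bearing governs)

Bolt shear: A_b = π(0.875)²/4 = 0.60132 in². φR_n = 0.75 × 84 × 0.60132 × 8 × 2 = 606.1 kips.
Bearing (0.5 in plate, F_u = 65 ksi): end bolts L_c = 1.9375 − 0.9375/2 = 1.46875, R_n = min(1.2×1.46875×0.5×65, 2.4×0.875×0.5×65) = 57.281 kips/bolt; interior L_c = 3 − 0.9375 = 2.0625, R_n = 68.25 kips/bolt. φR_n = 0.75 × (2×57.281 + 6×68.25) = 393.0 kips.
Governing: min(606.1, 393.0) = 393.0 kips → bearing.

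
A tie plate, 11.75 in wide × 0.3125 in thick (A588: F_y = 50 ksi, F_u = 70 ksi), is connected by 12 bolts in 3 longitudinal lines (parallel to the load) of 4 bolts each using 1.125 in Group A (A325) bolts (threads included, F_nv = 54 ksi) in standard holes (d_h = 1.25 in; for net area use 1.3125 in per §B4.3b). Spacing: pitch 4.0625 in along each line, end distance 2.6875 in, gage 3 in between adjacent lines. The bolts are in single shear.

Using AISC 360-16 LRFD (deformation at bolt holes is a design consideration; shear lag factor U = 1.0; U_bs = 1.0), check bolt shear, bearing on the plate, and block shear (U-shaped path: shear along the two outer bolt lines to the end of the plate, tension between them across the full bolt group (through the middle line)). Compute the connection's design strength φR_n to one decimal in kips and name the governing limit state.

Bolt shear: A_b = π(1.125)²/4 = 0.99402 in². φR_n = 0.75 × 54 × 0.99402 × 12 × 1 = 483.1 kips.
Bearing (0.3125 in plate, F_u = 70 ksi): end bolts L_c = 2.6875 − 1.25/2 = 2.0625, R_n = min(1.2×2.0625×0.3125×70, 2.4×1.125×0.3125×70) = 54.141 kips/bolt; interior L_c = 4.0625 − 1.25 = 2.8125, R_n = 59.063 kips/bolt. φR_n = 0.75 × (3×54.141 + 9×59.063) = 520.5 kips.
Block shear: shear path 2×[2.6875+3×4.0625] = 2×14.875 in, A_gv = 9.2969, A_nv = 2×(14.875 − 3.5×1.3125)×0.3125 = 6.4258 in²; tension across gage: (6 − 2×1.3125)×0.3125 = 1.0547 in². R_n = min(0.6×70×6.4258, 0.6×50×9.2969) + 1.0×70×1.0547 = min(269.88, 278.91) + 73.829 = 343.71 kips. φR_n = 0.75 × 343.71 = 257.8 kips.
Governing: min(483.1, 520.5, 257.8) = 257.8 kips → block shear.

257.8 kips (block shear governs)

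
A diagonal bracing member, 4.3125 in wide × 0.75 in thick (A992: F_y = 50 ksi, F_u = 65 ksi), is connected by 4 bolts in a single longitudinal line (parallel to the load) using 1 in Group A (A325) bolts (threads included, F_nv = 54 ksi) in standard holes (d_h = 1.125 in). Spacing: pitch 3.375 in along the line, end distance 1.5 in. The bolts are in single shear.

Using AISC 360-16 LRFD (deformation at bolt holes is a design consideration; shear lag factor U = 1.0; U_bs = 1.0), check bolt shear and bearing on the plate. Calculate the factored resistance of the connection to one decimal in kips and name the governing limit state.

Bolt shear: A_b = π(1)²/4 = 0.7854 in². φR_n = 0.75 × 54 × 0.7854 × 4 × 1 = 127.2 kips.
Bearing (0.75 in plate, F_u = 65 ksi): end bolts L_c = 1.5 − 1.125/2 = 0.9375, R_n = min(1.2×0.9375×0.75×65, 2.4×1×0.75×65) = 54.844 kips/bolt; interior L_c = 3.375 − 1.125 = 2.25, R_n = 117 kips/bolt. φR_n = 0.75 × (1×54.844 + 3×117) = 304.4 kips.
Governing: min(127.2, 304.4) = 127.2 kips → bolt shear.

127.2 kips (bolt shear governs)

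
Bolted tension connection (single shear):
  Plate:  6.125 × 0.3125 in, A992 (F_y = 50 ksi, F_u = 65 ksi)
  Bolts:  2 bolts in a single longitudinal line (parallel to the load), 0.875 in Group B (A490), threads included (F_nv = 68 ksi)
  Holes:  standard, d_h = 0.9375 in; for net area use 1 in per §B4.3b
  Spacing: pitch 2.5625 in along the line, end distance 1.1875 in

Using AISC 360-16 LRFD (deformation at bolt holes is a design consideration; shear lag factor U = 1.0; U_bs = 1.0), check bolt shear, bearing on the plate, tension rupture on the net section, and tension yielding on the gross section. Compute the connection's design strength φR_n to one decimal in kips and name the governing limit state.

42.8 kips (bearing governs)

Bolt shear: A_b = π(0.875)²/4 = 0.60132 in². φR_n = 0.75 × 68 × 0.60132 × 2 × 1 = 61.3 kips.
Bearing (0.3125 in plate, F_u = 65 ksi): end bolts L_c = 1.1875 − 0.9375/2 = 0.71875, R_n = min(1.2×0.71875×0.3125×65, 2.4×0.875×0.3125×65) = 17.52 kips/bolt; interior L_c = 2.5625 − 0.9375 = 1.625, R_n = 39.609 kips/bolt. φR_n = 0.75 × (1×17.52 + 1×39.609) = 42.8 kips.
Tension rupture (net): A_n = (6.125 − 1×1)×0.3125 = 1.6016 in² (U = 1.0, A_e = A_n). φR_n = 0.75 × 65 × 1.6016 = 78.1 kips.
Tension yield (gross): A_g = 6.125×0.3125 = 1.9141 in². φR_n = 0.90 × 50 × 1.9141 = 86.1 kips.
Governing: min(61.3, 42.8, 78.1, 86.1) = 42.8 kips → bearing.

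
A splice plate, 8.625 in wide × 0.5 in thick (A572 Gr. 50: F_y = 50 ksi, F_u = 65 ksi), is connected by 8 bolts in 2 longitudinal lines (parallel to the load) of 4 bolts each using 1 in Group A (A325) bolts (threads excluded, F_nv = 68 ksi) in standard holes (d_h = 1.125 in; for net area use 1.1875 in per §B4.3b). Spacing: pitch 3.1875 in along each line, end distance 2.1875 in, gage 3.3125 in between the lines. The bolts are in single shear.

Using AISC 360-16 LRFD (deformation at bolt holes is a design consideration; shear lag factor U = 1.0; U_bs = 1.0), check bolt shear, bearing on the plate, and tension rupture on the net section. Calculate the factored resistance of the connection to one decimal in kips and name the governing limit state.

Bolt shear: A_b = π(1)²/4 = 0.7854 in². φR_n = 0.75 × 68 × 0.7854 × 8 × 1 = 320.4 kips.
Bearing (0.5 in plate, F_u = 65 ksi): end bolts L_c = 2.1875 − 1.125/2 = 1.625, R_n = min(1.2×1.625×0.5×65, 2.4×1×0.5×65) = 63.375 kips/bolt; interior L_c = 3.1875 − 1.125 = 2.0625, R_n = 78 kips/bolt. φR_n = 0.75 × (2×63.375 + 6×78) = 446.1 kips.
Tension rupture (net): A_n = (8.625 − 2×1.1875)×0.5 = 3.125 in² (U = 1.0, A_e = A_n). φR_n = 0.75 × 65 × 3.125 = 152.3 kips.
Governing: min(320.4, 446.1, 152.3) = 152.3 kips → net-section rupture.

152.3 kips (net-section rupture governs)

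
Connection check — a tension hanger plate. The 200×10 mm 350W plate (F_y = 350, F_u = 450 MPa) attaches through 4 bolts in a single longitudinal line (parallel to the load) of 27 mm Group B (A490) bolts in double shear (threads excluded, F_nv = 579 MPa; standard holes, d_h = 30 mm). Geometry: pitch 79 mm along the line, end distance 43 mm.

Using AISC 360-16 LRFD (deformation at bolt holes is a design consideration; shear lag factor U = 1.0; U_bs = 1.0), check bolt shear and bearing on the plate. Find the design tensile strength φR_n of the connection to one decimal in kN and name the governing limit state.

708.8 kN (bearing governs)

Bolt shear: A_b = π(27)²/4 = 572.56 mm². φR_n = 0.75 × 579 × 572.56 × 4 × 2 = 1989.1 kN.
Bearing (10 mm plate, F_u = 450 MPa): end bolts L_c = 43 − 30/2 = 28, R_n = min(1.2×28×10×450, 2.4×27×10×450) = 151.2 kN/bolt; interior L_c = 79 − 30 = 49, R_n = 264.6 kN/bolt. φR_n = 0.75 × (1×151.2 + 3×264.6) = 708.8 kN.
Governing: min(1989.1, 708.8) = 708.8 kN → bearing.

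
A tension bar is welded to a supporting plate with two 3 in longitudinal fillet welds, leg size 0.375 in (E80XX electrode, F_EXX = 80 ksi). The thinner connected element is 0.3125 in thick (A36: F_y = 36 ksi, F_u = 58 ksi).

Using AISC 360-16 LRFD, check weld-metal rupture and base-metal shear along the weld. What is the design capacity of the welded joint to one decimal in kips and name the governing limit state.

40.5 kips (base-metal shear governs)

Weld metal: throat = 0.707×0.375 = 0.26513 in, L = 2×3 = 6 in. φR_n = 0.75 × 0.6 × 80 × 0.26513 × 6 = 57.3 kips.
Base metal shear (0.3125 in plate): yield φR_n = 1.0×0.6×36×0.3125×6 = 40.5 kips; rupture φR_n = 0.75×0.6×58×0.3125×6 = 48.9 kips; take 40.5 kips (yield).
Governing: min(57.3, 40.5) = 40.5 kips → base-metal shear.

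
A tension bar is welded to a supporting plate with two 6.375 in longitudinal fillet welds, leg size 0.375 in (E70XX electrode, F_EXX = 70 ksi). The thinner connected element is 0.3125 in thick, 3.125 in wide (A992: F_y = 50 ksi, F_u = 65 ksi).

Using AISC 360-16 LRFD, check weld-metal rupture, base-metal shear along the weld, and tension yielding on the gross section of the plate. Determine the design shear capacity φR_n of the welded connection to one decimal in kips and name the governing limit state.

Weld metal: throat = 0.707×0.375 = 0.26513 in, L = 2×6.375 = 12.75 in. φR_n = 0.75 × 0.6 × 70 × 0.26513 × 12.75 = 106.5 kips.
Base metal shear (0.3125 in plate): yield φR_n = 1.0×0.6×50×0.3125×12.75 = 119.5 kips; rupture φR_n = 0.75×0.6×65×0.3125×12.75 = 116.5 kips; take 116.5 kips (rupture).
Tension yield (gross): A_g = 3.125×0.3125 = 0.97656 in². φR_n = 0.90 × 50 × 0.97656 = 43.9 kips.
Governing: min(106.5, 116.5, 43.9) = 43.9 kips → gross-section yield.

43.9 kips (gross-section yield governs)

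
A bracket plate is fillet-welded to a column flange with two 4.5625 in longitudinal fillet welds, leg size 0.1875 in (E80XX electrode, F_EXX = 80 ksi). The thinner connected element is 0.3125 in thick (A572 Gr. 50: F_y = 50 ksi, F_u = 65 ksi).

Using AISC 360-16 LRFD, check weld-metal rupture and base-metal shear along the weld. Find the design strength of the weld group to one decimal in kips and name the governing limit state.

43.5 kips (weld metal governs)

Weld metal: throat = 0.707×0.1875 = 0.13256 in, L = 2×4.5625 = 9.125 in. φR_n = 0.75 × 0.6 × 80 × 0.13256 × 9.125 = 43.5 kips.
Base metal shear (0.3125 in plate): yield φR_n = 1.0×0.6×50×0.3125×9.125 = 85.5 kips; rupture φR_n = 0.75×0.6×65×0.3125×9.125 = 83.4 kips; take 83.4 kips (rupture).
Governing: min(43.5, 83.4) = 43.5 kips → weld metal.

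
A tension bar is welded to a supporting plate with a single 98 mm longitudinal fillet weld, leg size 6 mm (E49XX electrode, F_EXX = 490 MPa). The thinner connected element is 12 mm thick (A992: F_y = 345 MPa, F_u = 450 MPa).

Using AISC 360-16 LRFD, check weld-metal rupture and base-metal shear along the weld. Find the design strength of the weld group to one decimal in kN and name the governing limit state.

Weld metal: throat = 0.707×6 = 4.242 mm, L = 98 mm. φR_n = 0.75 × 0.6 × 490 × 4.242 × 98 = 91.7 kN.
Base metal shear (12 mm plate): yield φR_n = 1.0×0.6×345×12×98 = 243.4 kN; rupture φR_n = 0.75×0.6×450×12×98 = 238.1 kN; take 238.1 kN (rupture).
Governing: min(91.7, 238.1) = 91.7 kN → weld metal.

91.7 kN (weld metal governs)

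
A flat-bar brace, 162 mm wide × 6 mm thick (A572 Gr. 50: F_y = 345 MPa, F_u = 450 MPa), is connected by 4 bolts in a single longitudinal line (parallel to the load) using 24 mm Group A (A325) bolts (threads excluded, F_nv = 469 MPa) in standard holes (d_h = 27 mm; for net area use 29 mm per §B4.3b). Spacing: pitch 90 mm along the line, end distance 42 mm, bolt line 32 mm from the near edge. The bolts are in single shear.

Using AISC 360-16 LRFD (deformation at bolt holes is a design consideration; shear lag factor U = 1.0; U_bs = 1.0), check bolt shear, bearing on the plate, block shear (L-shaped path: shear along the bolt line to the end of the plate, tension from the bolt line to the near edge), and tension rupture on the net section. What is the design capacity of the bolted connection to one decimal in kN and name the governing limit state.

269.3 kN (net-section rupture governs)

Bolt shear: A_b = π(24)²/4 = 452.39 mm². φR_n = 0.75 × 469 × 452.39 × 4 × 1 = 636.5 kN.
Bearing (6 mm plate, F_u = 450 MPa): end bolts L_c = 42 − 27/2 = 28.5, R_n = min(1.2×28.5×6×450, 2.4×24×6×450) = 92.34 kN/bolt; interior L_c = 90 − 27 = 63, R_n = 155.52 kN/bolt. φR_n = 0.75 × (1×92.34 + 3×155.52) = 419.2 kN.
Block shear: shear path 1×[42+3×90] = 1×312 mm, A_gv = 1872, A_nv = 1×(312 − 3.5×29)×6 = 1263 mm²; tension to near edge: (32 − 0.5×29)×6 = 105 mm². R_n = min(0.6×450×1263, 0.6×345×1872) + 1.0×450×105 = min(341.01, 387.5) + 47.25 = 388.26 kN. φR_n = 0.75 × 388.26 = 291.2 kN.
Tension rupture (net): A_n = (162 − 1×29)×6 = 798 mm² (U = 1.0, A_e = A_n). φR_n = 0.75 × 450 × 798 = 269.3 kN.
Governing: min(636.5, 419.2, 291.2, 269.3) = 269.3 kN → net-section rupture.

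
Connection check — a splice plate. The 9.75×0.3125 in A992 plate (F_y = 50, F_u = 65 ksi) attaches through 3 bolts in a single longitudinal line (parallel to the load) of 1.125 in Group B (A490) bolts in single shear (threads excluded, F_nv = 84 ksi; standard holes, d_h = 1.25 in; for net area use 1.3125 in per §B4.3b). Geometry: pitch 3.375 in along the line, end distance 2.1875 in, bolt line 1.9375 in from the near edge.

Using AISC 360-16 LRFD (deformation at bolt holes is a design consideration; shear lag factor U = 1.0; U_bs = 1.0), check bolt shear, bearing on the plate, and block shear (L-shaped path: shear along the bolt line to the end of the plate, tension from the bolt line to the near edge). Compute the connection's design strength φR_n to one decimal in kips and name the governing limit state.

Bolt shear: A_b = π(1.125)²/4 = 0.99402 in². φR_n = 0.75 × 84 × 0.99402 × 3 × 1 = 187.9 kips.
Bearing (0.3125 in plate, F_u = 65 ksi): end bolts L_c = 2.1875 − 1.25/2 = 1.5625, R_n = min(1.2×1.5625×0.3125×65, 2.4×1.125×0.3125×65) = 38.086 kips/bolt; interior L_c = 3.375 − 1.25 = 2.125, R_n = 51.797 kips/bolt. φR_n = 0.75 × (1×38.086 + 2×51.797) = 106.3 kips.
Block shear: shear path 1×[2.1875+2×3.375] = 1×8.9375 in, A_gv = 2.793, A_nv = 1×(8.9375 − 2.5×1.3125)×0.3125 = 1.7676 in²; tension to near edge: (1.9375 − 0.5×1.3125)×0.3125 = 0.40039 in². R_n = min(0.6×65×1.7676, 0.6×50×2.793) + 1.0×65×0.40039 = min(68.936, 83.79) + 26.025 = 94.961 kips. φR_n = 0.75 × 94.961 = 71.2 kips.
Governing: min(187.9, 106.3, 71.2) = 71.2 kips → block shear.

71.2 kips (block shear governs)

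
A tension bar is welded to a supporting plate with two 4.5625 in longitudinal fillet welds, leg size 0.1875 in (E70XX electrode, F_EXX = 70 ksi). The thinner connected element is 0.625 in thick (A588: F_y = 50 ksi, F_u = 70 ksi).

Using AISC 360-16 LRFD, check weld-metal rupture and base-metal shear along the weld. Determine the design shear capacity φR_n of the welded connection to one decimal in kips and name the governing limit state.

38.1 kips (weld metal governs)

Weld metal: throat = 0.707×0.1875 = 0.13256 in, L = 2×4.5625 = 9.125 in. φR_n = 0.75 × 0.6 × 70 × 0.13256 × 9.125 = 38.1 kips.
Base metal shear (0.625 in plate): yield φR_n = 1.0×0.6×50×0.625×9.125 = 171.1 kips; rupture φR_n = 0.75×0.6×70×0.625×9.125 = 179.6 kips; take 171.1 kips (yield).
Governing: min(38.1, 171.1) = 38.1 kips → weld metal.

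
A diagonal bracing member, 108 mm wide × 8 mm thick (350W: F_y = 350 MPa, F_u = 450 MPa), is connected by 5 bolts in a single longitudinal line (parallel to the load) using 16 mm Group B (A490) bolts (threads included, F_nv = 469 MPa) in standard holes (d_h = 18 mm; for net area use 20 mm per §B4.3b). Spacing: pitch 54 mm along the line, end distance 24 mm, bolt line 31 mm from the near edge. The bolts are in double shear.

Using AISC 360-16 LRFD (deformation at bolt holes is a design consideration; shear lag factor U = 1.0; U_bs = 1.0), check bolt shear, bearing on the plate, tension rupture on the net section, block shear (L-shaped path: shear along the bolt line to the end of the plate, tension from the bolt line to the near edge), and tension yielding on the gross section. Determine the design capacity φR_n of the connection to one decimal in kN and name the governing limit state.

Bolt shear: A_b = π(16)²/4 = 201.06 mm². φR_n = 0.75 × 469 × 201.06 × 5 × 2 = 707.2 kN.
Bearing (8 mm plate, F_u = 450 MPa): end bolts L_c = 24 − 18/2 = 15, R_n = min(1.2×15×8×450, 2.4×16×8×450) = 64.8 kN/bolt; interior L_c = 54 − 18 = 36, R_n = 138.24 kN/bolt. φR_n = 0.75 × (1×64.8 + 4×138.24) = 463.3 kN.
Tension rupture (net): A_n = (108 − 1×20)×8 = 704 mm² (U = 1.0, A_e = A_n). φR_n = 0.75 × 450 × 704 = 237.6 kN.
Block shear: shear path 1×[24+4×54] = 1×240 mm, A_gv = 1920, A_nv = 1×(240 − 4.5×20)×8 = 1200 mm²; tension to near edge: (31 − 0.5×20)×8 = 168 mm². R_n = min(0.6×450×1200, 0.6×350×1920) + 1.0×450×168 = min(324, 403.2) + 75.6 = 399.6 kN. φR_n = 0.75 × 399.6 = 299.7 kN.
Tension yield (gross): A_g = 108×8 = 864 mm². φR_n = 0.90 × 350 × 864 = 272.2 kN.
Governing: min(707.2, 463.3, 237.6, 299.7, 272.2) = 237.6 kN → net-section rupture.

237.6 kN (net-section rupture governs)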